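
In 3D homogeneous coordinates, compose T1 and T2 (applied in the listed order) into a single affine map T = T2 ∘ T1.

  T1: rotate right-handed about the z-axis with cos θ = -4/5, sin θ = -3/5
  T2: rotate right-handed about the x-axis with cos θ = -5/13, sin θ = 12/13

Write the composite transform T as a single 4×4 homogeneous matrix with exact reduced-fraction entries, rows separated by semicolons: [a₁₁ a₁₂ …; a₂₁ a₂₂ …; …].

T = [-4/5 3/5 0 0; 3/13 4/13 -12/13 0; -36/65 -48/65 -5/13 0; 0 0 0 1]

T1 = [-4/5 3/5 0 0; -3/5 -4/5 0 0; 0 0 1 0; 0 0 0 1]
T2·T1 = [-4/5 3/5 0 0; 3/13 4/13 -12/13 0; -36/65 -48/65 -5/13 0; 0 0 0 1]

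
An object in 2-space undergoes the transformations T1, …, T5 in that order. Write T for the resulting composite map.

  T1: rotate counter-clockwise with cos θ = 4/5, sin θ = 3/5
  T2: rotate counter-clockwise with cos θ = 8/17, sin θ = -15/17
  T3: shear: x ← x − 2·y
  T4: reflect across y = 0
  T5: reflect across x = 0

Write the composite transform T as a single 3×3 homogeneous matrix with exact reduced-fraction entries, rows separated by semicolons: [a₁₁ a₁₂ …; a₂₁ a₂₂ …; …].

T1 = [4/5 -3/5 0; 3/5 4/5 0; 0 0 1]
T2·T1 = [77/85 36/85 0; -36/85 77/85 0; 0 0 1]
T3·…·T1 = [149/85 -118/85 0; -36/85 77/85 0; 0 0 1]
T4·…·T1 = [149/85 -118/85 0; 36/85 -77/85 0; 0 0 1]
T5·…·T1 = [-149/85 118/85 0; 36/85 -77/85 0; 0 0 1]

T = [-149/85 118/85 0; 36/85 -77/85 0; 0 0 1]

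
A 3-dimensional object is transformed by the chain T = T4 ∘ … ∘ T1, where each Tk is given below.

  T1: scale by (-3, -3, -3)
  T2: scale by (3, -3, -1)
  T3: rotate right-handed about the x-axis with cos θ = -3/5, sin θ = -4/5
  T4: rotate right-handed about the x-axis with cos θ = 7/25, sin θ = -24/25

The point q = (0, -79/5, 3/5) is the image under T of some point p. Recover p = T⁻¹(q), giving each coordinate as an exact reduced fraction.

p = (0, 5/3, 5/3)

T1 = [-3 0 0 0; 0 -3 0 0; 0 0 -3 0; 0 0 0 1]
T2·T1 = [-9 0 0 0; 0 9 0 0; 0 0 3 0; 0 0 0 1]
T3·…·T1 = [-9 0 0 0; 0 -27/5 12/5 0; 0 -36/5 -9/5 0; 0 0 0 1]
T4·…·T1 = [-9 0 0 0; 0 -1053/125 -132/125 0; 0 396/125 -351/125 0; 0 0 0 1]
det M = -243; M⁻¹ = [-1/9 0 0 0; 0 -13/125 44/1125 0; 0 -44/375 -39/125 0; 0 0 0 1]
M⁻¹ · (0, -79/5, 3/5)ᵀ = (0, 5/3, 5/3)ᵀ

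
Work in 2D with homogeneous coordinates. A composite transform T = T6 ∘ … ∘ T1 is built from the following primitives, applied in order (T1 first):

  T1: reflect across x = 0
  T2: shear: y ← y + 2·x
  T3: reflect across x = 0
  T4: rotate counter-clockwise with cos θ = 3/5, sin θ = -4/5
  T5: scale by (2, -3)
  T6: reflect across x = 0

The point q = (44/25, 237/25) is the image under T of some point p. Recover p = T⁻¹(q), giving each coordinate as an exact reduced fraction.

p = (2, 7/5)

T1 = [-1 0 0; 0 1 0; 0 0 1]
T2·T1 = [-1 0 0; -2 1 0; 0 0 1]
T3·…·T1 = [1 0 0; -2 1 0; 0 0 1]
T4·…·T1 = [-1 4/5 0; -2 3/5 0; 0 0 1]
T5·…·T1 = [-2 8/5 0; 6 -9/5 0; 0 0 1]
T6·…·T1 = [2 -8/5 0; 6 -9/5 0; 0 0 1]
det M = 6; M⁻¹ = [-3/10 4/15 0; -1 1/3 0; 0 0 1]
M⁻¹ · (44/25, 237/25)ᵀ = (2, 7/5)ᵀ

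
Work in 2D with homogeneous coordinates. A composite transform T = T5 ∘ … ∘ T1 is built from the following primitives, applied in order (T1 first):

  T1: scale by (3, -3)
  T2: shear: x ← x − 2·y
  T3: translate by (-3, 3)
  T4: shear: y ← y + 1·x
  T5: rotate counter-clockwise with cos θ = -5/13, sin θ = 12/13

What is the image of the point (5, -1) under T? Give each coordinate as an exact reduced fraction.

T1 scale by (3, -3): (5, -1) → (15, 3)
T2 shear: x ← x − 2·y: (15, 3) → (9, 3)
T3 translate by (-3, 3): (9, 3) → (6, 6)
T4 shear: y ← y + 1·x: (6, 6) → (6, 12)
T5 rotate counter-clockwise with cos θ = -5/13, sin θ = 12/13: (6, 12) → (-174/13, 12/13)

T(p) = (-174/13, 12/13)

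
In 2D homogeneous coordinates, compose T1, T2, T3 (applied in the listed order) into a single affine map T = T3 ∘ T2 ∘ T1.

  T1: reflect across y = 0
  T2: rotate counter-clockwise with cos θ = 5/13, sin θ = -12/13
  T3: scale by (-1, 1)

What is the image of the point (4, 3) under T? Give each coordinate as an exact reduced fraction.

T1 reflect across y = 0: (4, 3) → (4, -3)
T2 rotate counter-clockwise with cos θ = 5/13, sin θ = -12/13: (4, -3) → (-16/13, -63/13)
T3 scale by (-1, 1): (-16/13, -63/13) → (16/13, -63/13)

T(p) = (16/13, -63/13)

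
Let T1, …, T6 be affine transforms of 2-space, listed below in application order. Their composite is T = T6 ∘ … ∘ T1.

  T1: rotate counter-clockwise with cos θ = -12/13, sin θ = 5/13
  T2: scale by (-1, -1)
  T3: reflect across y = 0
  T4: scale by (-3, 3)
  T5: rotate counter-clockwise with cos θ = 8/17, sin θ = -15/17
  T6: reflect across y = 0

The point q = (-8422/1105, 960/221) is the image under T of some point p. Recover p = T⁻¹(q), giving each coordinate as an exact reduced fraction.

p = (-6/5, 8/3)

T1 = [-12/13 -5/13 0; 5/13 -12/13 0; 0 0 1]
T2·T1 = [12/13 5/13 0; -5/13 12/13 0; 0 0 1]
T3·…·T1 = [12/13 5/13 0; 5/13 -12/13 0; 0 0 1]
T4·…·T1 = [-36/13 -15/13 0; 15/13 -36/13 0; 0 0 1]
T5·…·T1 = [-63/221 -660/221 0; 660/221 -63/221 0; 0 0 1]
T6·…·T1 = [-63/221 -660/221 0; -660/221 63/221 0; 0 0 1]
det M = -9; M⁻¹ = [-7/221 -220/663 0; -220/663 7/221 0; 0 0 1]
M⁻¹ · (-8422/1105, 960/221)ᵀ = (-6/5, 8/3)ᵀ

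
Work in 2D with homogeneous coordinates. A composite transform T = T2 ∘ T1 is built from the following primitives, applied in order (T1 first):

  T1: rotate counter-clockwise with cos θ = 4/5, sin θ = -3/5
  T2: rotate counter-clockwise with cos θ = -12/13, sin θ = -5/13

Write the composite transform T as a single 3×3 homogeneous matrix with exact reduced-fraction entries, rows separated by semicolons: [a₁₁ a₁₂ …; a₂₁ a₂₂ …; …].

T1 = [4/5 3/5 0; -3/5 4/5 0; 0 0 1]
T2·T1 = [-63/65 -16/65 0; 16/65 -63/65 0; 0 0 1]

T = [-63/65 -16/65 0; 16/65 -63/65 0; 0 0 1]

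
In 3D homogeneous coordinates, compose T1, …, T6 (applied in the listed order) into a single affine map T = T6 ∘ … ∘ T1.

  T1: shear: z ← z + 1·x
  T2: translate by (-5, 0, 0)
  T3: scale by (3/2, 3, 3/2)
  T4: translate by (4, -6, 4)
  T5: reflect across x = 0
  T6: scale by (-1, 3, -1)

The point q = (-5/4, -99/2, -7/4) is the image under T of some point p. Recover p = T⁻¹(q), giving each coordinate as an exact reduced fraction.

T1 = [1 0 0 0; 0 1 0 0; 1 0 1 0; 0 0 0 1]
T2·T1 = [1 0 0 -5; 0 1 0 0; 1 0 1 0; 0 0 0 1]
T3·…·T1 = [3/2 0 0 -15/2; 0 3 0 0; 3/2 0 3/2 0; 0 0 0 1]
T4·…·T1 = [3/2 0 0 -7/2; 0 3 0 -6; 3/2 0 3/2 4; 0 0 0 1]
T5·…·T1 = [-3/2 0 0 7/2; 0 3 0 -6; 3/2 0 3/2 4; 0 0 0 1]
T6·…·T1 = [3/2 0 0 -7/2; 0 9 0 -18; -3/2 0 -3/2 -4; 0 0 0 1]
det M = -81/4; M⁻¹ = [2/3 0 0 7/3; 0 1/9 0 2; -2/3 0 -2/3 -5; 0 0 0 1]
M⁻¹ · (-5/4, -99/2, -7/4)ᵀ = (3/2, -7/2, -3)ᵀ

p = (3/2, -7/2, -3)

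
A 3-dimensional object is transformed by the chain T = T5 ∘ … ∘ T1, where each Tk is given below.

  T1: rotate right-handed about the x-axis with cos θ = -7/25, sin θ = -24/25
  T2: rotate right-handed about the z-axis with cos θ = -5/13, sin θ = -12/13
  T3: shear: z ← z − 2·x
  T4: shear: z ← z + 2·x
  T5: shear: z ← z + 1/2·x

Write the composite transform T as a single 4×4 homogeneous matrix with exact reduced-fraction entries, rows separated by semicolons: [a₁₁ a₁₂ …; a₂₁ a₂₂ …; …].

T = [-5/13 -84/325 288/325 0; -12/13 7/65 -24/65 0; -5/26 -354/325 53/325 0; 0 0 0 1]

T1 = [1 0 0 0; 0 -7/25 24/25 0; 0 -24/25 -7/25 0; 0 0 0 1]
T2·T1 = [-5/13 -84/325 288/325 0; -12/13 7/65 -24/65 0; 0 -24/25 -7/25 0; 0 0 0 1]
T3·…·T1 = [-5/13 -84/325 288/325 0; -12/13 7/65 -24/65 0; 10/13 -144/325 -667/325 0; 0 0 0 1]
T4·…·T1 = [-5/13 -84/325 288/325 0; -12/13 7/65 -24/65 0; 0 -24/25 -7/25 0; 0 0 0 1]
T5·…·T1 = [-5/13 -84/325 288/325 0; -12/13 7/65 -24/65 0; -5/26 -354/325 53/325 0; 0 0 0 1]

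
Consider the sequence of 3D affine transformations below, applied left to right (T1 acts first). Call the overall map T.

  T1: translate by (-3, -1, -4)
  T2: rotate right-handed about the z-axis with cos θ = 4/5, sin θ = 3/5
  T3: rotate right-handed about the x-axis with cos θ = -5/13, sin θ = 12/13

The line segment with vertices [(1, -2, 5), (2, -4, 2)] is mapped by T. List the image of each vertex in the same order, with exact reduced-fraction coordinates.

image vertices: (1/5, 6/13, -241/65), (11/5, 47/13, -226/65)

T1 translate by (-3, -1, -4): (1, -2, 5) → (-2, -3, 1); (2, -4, 2) → (-1, -5, -2)
T2 rotate right-handed about the z-axis with cos θ = 4/5, sin θ = 3/5: (-2, -3, 1) → (1/5, -18/5, 1); (-1, -5, -2) → (11/5, -23/5, -2)
T3 rotate right-handed about the x-axis with cos θ = -5/13, sin θ = 12/13: (1/5, -18/5, 1) → (1/5, 6/13, -241/65); (11/5, -23/5, -2) → (11/5, 47/13, -226/65)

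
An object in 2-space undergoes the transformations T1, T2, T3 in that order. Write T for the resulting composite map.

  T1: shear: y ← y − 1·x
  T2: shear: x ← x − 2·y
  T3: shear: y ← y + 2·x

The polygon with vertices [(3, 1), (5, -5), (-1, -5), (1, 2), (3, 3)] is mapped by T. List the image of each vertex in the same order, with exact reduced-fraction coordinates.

T1 shear: y ← y − 1·x: (3, 1) → (3, -2); (5, -5) → (5, -10); (-1, -5) → (-1, -4); (1, 2) → (1, 1); (3, 3) → (3, 0)
T2 shear: x ← x − 2·y: (3, -2) → (7, -2); (5, -10) → (25, -10); (-1, -4) → (7, -4); (1, 1) → (-1, 1); (3, 0) → (3, 0)
T3 shear: y ← y + 2·x: (7, -2) → (7, 12); (25, -10) → (25, 40); (7, -4) → (7, 10); (-1, 1) → (-1, -1); (3, 0) → (3, 6)

image vertices: (7, 12), (25, 40), (7, 10), (-1, -1), (3, 6)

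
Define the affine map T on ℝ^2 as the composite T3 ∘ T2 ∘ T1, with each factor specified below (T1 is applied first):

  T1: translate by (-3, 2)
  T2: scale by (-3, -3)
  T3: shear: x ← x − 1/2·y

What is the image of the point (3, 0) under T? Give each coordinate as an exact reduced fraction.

T1 translate by (-3, 2): (3, 0) → (0, 2)
T2 scale by (-3, -3): (0, 2) → (0, -6)
T3 shear: x ← x − 1/2·y: (0, -6) → (3, -6)

T(p) = (3, -6)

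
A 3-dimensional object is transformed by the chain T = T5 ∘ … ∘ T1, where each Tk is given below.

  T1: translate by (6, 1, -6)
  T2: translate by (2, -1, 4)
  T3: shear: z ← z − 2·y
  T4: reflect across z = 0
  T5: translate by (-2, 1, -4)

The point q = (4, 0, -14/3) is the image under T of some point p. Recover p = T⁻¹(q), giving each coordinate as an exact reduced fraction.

T1 = [1 0 0 6; 0 1 0 1; 0 0 1 -6; 0 0 0 1]
T2·T1 = [1 0 0 8; 0 1 0 0; 0 0 1 -2; 0 0 0 1]
T3·…·T1 = [1 0 0 8; 0 1 0 0; 0 -2 1 -2; 0 0 0 1]
T4·…·T1 = [1 0 0 8; 0 1 0 0; 0 2 -1 2; 0 0 0 1]
T5·…·T1 = [1 0 0 6; 0 1 0 1; 0 2 -1 -2; 0 0 0 1]
det M = -1; M⁻¹ = [1 0 0 -6; 0 1 0 -1; 0 2 -1 -4; 0 0 0 1]
M⁻¹ · (4, 0, -14/3)ᵀ = (-2, -1, 2/3)ᵀ

p = (-2, -1, 2/3)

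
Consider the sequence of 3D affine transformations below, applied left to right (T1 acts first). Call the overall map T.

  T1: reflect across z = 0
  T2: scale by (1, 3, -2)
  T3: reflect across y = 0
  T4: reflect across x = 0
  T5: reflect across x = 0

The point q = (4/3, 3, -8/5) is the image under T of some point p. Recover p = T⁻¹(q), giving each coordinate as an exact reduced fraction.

p = (4/3, -1, -4/5)

T1 = [1 0 0 0; 0 1 0 0; 0 0 -1 0; 0 0 0 1]
T2·T1 = [1 0 0 0; 0 3 0 0; 0 0 2 0; 0 0 0 1]
T3·…·T1 = [1 0 0 0; 0 -3 0 0; 0 0 2 0; 0 0 0 1]
T4·…·T1 = [-1 0 0 0; 0 -3 0 0; 0 0 2 0; 0 0 0 1]
T5·…·T1 = [1 0 0 0; 0 -3 0 0; 0 0 2 0; 0 0 0 1]
det M = -6; M⁻¹ = [1 0 0 0; 0 -1/3 0 0; 0 0 1/2 0; 0 0 0 1]
M⁻¹ · (4/3, 3, -8/5)ᵀ = (4/3, -1, -4/5)ᵀ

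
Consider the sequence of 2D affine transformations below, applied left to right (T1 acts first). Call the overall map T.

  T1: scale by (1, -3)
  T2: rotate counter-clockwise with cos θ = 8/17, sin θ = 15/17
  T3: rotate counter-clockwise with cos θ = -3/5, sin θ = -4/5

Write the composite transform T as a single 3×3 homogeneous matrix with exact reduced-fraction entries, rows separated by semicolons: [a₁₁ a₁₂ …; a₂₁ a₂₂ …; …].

T1 = [1 0 0; 0 -3 0; 0 0 1]
T2·T1 = [8/17 45/17 0; 15/17 -24/17 0; 0 0 1]
T3·…·T1 = [36/85 -231/85 0; -77/85 -108/85 0; 0 0 1]

T = [36/85 -231/85 0; -77/85 -108/85 0; 0 0 1]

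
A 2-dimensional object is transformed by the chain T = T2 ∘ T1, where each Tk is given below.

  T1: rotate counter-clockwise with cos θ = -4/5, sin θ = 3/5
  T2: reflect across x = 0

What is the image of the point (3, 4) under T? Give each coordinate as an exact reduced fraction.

T1 rotate counter-clockwise with cos θ = -4/5, sin θ = 3/5: (3, 4) → (-24/5, -7/5)
T2 reflect across x = 0: (-24/5, -7/5) → (24/5, -7/5)

T(p) = (24/5, -7/5)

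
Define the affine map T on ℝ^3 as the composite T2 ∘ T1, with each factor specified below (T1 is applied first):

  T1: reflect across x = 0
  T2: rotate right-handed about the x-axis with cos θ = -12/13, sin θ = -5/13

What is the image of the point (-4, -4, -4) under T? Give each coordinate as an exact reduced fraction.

T1 reflect across x = 0: (-4, -4, -4) → (4, -4, -4)
T2 rotate right-handed about the x-axis with cos θ = -12/13, sin θ = -5/13: (4, -4, -4) → (4, 28/13, 68/13)

T(p) = (4, 28/13, 68/13)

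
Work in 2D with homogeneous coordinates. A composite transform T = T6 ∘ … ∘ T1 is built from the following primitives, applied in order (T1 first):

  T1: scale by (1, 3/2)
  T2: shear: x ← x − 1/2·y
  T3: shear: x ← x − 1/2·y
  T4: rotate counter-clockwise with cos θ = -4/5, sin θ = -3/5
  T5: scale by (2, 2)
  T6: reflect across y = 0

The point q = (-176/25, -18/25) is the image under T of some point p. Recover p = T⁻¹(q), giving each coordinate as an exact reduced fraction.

T1 = [1 0 0; 0 3/2 0; 0 0 1]
T2·T1 = [1 -3/4 0; 0 3/2 0; 0 0 1]
T3·…·T1 = [1 -3/2 0; 0 3/2 0; 0 0 1]
T4·…·T1 = [-4/5 21/10 0; -3/5 -3/10 0; 0 0 1]
T5·…·T1 = [-8/5 21/5 0; -6/5 -3/5 0; 0 0 1]
T6·…·T1 = [-8/5 21/5 0; 6/5 3/5 0; 0 0 1]
det M = -6; M⁻¹ = [-1/10 7/10 0; 1/5 4/15 0; 0 0 1]
M⁻¹ · (-176/25, -18/25)ᵀ = (1/5, -8/5)ᵀ

p = (1/5, -8/5)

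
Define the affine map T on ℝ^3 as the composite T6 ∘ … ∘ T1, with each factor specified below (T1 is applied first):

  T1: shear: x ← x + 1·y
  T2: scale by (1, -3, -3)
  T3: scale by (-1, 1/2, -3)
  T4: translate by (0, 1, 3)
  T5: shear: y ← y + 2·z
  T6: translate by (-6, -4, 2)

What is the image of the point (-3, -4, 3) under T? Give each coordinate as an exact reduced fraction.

T(p) = (1, 63, 32)

T1 shear: x ← x + 1·y: (-3, -4, 3) → (-7, -4, 3)
T2 scale by (1, -3, -3): (-7, -4, 3) → (-7, 12, -9)
T3 scale by (-1, 1/2, -3): (-7, 12, -9) → (7, 6, 27)
T4 translate by (0, 1, 3): (7, 6, 27) → (7, 7, 30)
T5 shear: y ← y + 2·z: (7, 7, 30) → (7, 67, 30)
T6 translate by (-6, -4, 2): (7, 67, 30) → (1, 63, 32)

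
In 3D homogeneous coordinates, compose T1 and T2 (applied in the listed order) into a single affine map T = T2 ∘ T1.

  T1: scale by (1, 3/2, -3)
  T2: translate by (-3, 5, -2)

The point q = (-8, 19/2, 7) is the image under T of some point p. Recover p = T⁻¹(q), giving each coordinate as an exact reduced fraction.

p = (-5, 3, -3)

T1 = [1 0 0 0; 0 3/2 0 0; 0 0 -3 0; 0 0 0 1]
T2·T1 = [1 0 0 -3; 0 3/2 0 5; 0 0 -3 -2; 0 0 0 1]
det M = -9/2; M⁻¹ = [1 0 0 3; 0 2/3 0 -10/3; 0 0 -1/3 -2/3; 0 0 0 1]
M⁻¹ · (-8, 19/2, 7)ᵀ = (-5, 3, -3)ᵀ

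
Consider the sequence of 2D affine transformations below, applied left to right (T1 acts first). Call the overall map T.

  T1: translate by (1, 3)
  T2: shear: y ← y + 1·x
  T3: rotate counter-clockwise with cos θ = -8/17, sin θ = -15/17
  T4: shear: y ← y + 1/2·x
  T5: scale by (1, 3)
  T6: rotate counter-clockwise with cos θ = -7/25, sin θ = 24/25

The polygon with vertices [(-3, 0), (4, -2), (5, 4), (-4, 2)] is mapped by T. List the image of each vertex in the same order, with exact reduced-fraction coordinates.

image vertices: (-2917/425, -87/850), (6706/425, 3258/425), (7647/425, 12117/850), (-882/85, 24/85)

T1 translate by (1, 3): (-3, 0) → (-2, 3); (4, -2) → (5, 1); (5, 4) → (6, 7); (-4, 2) → (-3, 5)
T2 shear: y ← y + 1·x: (-2, 3) → (-2, 1); (5, 1) → (5, 6); (6, 7) → (6, 13); (-3, 5) → (-3, 2)
T3 rotate counter-clockwise with cos θ = -8/17, sin θ = -15/17: (-2, 1) → (31/17, 22/17); (5, 6) → (50/17, -123/17); (6, 13) → (147/17, -194/17); (-3, 2) → (54/17, 29/17)
T4 shear: y ← y + 1/2·x: (31/17, 22/17) → (31/17, 75/34); (50/17, -123/17) → (50/17, -98/17); (147/17, -194/17) → (147/17, -241/34); (54/17, 29/17) → (54/17, 56/17)
T5 scale by (1, 3): (31/17, 75/34) → (31/17, 225/34); (50/17, -98/17) → (50/17, -294/17); (147/17, -241/34) → (147/17, -723/34); (54/17, 56/17) → (54/17, 168/17)
T6 rotate counter-clockwise with cos θ = -7/25, sin θ = 24/25: (31/17, 225/34) → (-2917/425, -87/850); (50/17, -294/17) → (6706/425, 3258/425); (147/17, -723/34) → (7647/425, 12117/850); (54/17, 168/17) → (-882/85, 24/85)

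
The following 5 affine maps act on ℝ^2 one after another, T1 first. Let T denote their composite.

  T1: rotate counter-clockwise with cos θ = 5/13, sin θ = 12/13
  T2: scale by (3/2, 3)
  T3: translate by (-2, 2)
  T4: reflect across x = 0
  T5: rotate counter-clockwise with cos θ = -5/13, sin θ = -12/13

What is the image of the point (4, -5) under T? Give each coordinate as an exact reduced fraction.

T(p) = (1610/169, 653/169)

T1 rotate counter-clockwise with cos θ = 5/13, sin θ = 12/13: (4, -5) → (80/13, 23/13)
T2 scale by (3/2, 3): (80/13, 23/13) → (120/13, 69/13)
T3 translate by (-2, 2): (120/13, 69/13) → (94/13, 95/13)
T4 reflect across x = 0: (94/13, 95/13) → (-94/13, 95/13)
T5 rotate counter-clockwise with cos θ = -5/13, sin θ = -12/13: (-94/13, 95/13) → (1610/169, 653/169)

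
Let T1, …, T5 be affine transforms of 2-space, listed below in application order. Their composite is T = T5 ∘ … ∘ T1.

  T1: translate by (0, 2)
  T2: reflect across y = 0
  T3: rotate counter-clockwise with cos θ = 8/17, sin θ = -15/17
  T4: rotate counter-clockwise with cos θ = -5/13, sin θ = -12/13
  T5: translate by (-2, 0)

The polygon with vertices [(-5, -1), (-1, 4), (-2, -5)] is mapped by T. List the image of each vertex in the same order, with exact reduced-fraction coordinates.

T1 translate by (0, 2): (-5, -1) → (-5, 1); (-1, 4) → (-1, 6); (-2, -5) → (-2, -3)
T2 reflect across y = 0: (-5, 1) → (-5, -1); (-1, 6) → (-1, -6); (-2, -3) → (-2, 3)
T3 rotate counter-clockwise with cos θ = 8/17, sin θ = -15/17: (-5, -1) → (-55/17, 67/17); (-1, -6) → (-98/17, -33/17); (-2, 3) → (29/17, 54/17)
T4 rotate counter-clockwise with cos θ = -5/13, sin θ = -12/13: (-55/17, 67/17) → (83/17, 25/17); (-98/17, -33/17) → (94/221, 1341/221); (29/17, 54/17) → (503/221, -618/221)
T5 translate by (-2, 0): (83/17, 25/17) → (49/17, 25/17); (94/221, 1341/221) → (-348/221, 1341/221); (503/221, -618/221) → (61/221, -618/221)

image vertices: (49/17, 25/17), (-348/221, 1341/221), (61/221, -618/221)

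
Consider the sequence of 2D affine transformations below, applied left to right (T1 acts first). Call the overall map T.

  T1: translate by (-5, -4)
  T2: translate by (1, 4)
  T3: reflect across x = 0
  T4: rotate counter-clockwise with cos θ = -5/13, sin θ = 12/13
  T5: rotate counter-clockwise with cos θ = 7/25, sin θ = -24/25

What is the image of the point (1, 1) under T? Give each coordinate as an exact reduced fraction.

T1 translate by (-5, -4): (1, 1) → (-4, -3)
T2 translate by (1, 4): (-4, -3) → (-3, 1)
T3 reflect across x = 0: (-3, 1) → (3, 1)
T4 rotate counter-clockwise with cos θ = -5/13, sin θ = 12/13: (3, 1) → (-27/13, 31/13)
T5 rotate counter-clockwise with cos θ = 7/25, sin θ = -24/25: (-27/13, 31/13) → (111/65, 173/65)

T(p) = (111/65, 173/65)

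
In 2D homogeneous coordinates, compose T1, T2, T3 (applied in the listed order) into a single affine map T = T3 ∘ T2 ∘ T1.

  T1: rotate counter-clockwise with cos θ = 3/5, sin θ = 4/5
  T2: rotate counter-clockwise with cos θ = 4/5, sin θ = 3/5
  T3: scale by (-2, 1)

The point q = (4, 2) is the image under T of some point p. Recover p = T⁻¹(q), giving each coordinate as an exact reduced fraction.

p = (2, 2)

T1 = [3/5 -4/5 0; 4/5 3/5 0; 0 0 1]
T2·T1 = [0 -1 0; 1 0 0; 0 0 1]
T3·…·T1 = [0 2 0; 1 0 0; 0 0 1]
det M = -2; M⁻¹ = [0 1 0; 1/2 0 0; 0 0 1]
M⁻¹ · (4, 2)ᵀ = (2, 2)ᵀ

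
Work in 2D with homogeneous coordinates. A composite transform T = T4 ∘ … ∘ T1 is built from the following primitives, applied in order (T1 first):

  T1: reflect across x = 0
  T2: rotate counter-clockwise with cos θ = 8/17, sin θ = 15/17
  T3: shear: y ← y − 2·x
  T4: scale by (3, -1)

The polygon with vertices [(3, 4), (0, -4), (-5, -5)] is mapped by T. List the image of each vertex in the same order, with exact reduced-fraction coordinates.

T1 reflect across x = 0: (3, 4) → (-3, 4); (0, -4) → (0, -4); (-5, -5) → (5, -5)
T2 rotate counter-clockwise with cos θ = 8/17, sin θ = 15/17: (-3, 4) → (-84/17, -13/17); (0, -4) → (60/17, -32/17); (5, -5) → (115/17, 35/17)
T3 shear: y ← y − 2·x: (-84/17, -13/17) → (-84/17, 155/17); (60/17, -32/17) → (60/17, -152/17); (115/17, 35/17) → (115/17, -195/17)
T4 scale by (3, -1): (-84/17, 155/17) → (-252/17, -155/17); (60/17, -152/17) → (180/17, 152/17); (115/17, -195/17) → (345/17, 195/17)

image vertices: (-252/17, -155/17), (180/17, 152/17), (345/17, 195/17)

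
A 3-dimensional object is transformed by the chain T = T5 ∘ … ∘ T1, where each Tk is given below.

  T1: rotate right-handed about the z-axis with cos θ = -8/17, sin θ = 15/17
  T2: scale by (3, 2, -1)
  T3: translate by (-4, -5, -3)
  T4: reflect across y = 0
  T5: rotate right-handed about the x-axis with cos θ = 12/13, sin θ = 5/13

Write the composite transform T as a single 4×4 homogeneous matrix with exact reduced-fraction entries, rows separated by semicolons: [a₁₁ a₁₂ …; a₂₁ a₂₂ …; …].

T = [-24/17 -45/17 0 -4; -360/221 192/221 5/13 75/13; -150/221 80/221 -12/13 -11/13; 0 0 0 1]

T1 = [-8/17 -15/17 0 0; 15/17 -8/17 0 0; 0 0 1 0; 0 0 0 1]
T2·T1 = [-24/17 -45/17 0 0; 30/17 -16/17 0 0; 0 0 -1 0; 0 0 0 1]
T3·…·T1 = [-24/17 -45/17 0 -4; 30/17 -16/17 0 -5; 0 0 -1 -3; 0 0 0 1]
T4·…·T1 = [-24/17 -45/17 0 -4; -30/17 16/17 0 5; 0 0 -1 -3; 0 0 0 1]
T5·…·T1 = [-24/17 -45/17 0 -4; -360/221 192/221 5/13 75/13; -150/221 80/221 -12/13 -11/13; 0 0 0 1]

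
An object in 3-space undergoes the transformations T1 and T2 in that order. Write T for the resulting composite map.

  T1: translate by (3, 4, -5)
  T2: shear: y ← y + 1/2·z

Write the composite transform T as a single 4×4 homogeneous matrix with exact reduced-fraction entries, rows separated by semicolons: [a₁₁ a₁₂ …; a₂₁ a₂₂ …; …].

T1 = [1 0 0 3; 0 1 0 4; 0 0 1 -5; 0 0 0 1]
T2·T1 = [1 0 0 3; 0 1 1/2 3/2; 0 0 1 -5; 0 0 0 1]

T = [1 0 0 3; 0 1 1/2 3/2; 0 0 1 -5; 0 0 0 1]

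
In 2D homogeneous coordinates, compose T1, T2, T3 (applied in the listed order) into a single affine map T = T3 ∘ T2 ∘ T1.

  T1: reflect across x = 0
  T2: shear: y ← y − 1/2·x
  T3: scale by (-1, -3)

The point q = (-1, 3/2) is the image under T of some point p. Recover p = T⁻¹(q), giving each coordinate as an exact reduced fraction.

p = (-1, 0)

T1 = [-1 0 0; 0 1 0; 0 0 1]
T2·T1 = [-1 0 0; 1/2 1 0; 0 0 1]
T3·…·T1 = [1 0 0; -3/2 -3 0; 0 0 1]
det M = -3; M⁻¹ = [1 0 0; -1/2 -1/3 0; 0 0 1]
M⁻¹ · (-1, 3/2)ᵀ = (-1, 0)ᵀ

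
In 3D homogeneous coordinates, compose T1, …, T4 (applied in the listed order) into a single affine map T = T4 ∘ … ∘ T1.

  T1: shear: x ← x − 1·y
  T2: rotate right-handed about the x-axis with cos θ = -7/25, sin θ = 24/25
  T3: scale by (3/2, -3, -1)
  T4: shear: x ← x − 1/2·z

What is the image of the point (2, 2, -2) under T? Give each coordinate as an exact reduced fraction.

T1 shear: x ← x − 1·y: (2, 2, -2) → (0, 2, -2)
T2 rotate right-handed about the x-axis with cos θ = -7/25, sin θ = 24/25: (0, 2, -2) → (0, 34/25, 62/25)
T3 scale by (3/2, -3, -1): (0, 34/25, 62/25) → (0, -102/25, -62/25)
T4 shear: x ← x − 1/2·z: (0, -102/25, -62/25) → (31/25, -102/25, -62/25)

T(p) = (31/25, -102/25, -62/25)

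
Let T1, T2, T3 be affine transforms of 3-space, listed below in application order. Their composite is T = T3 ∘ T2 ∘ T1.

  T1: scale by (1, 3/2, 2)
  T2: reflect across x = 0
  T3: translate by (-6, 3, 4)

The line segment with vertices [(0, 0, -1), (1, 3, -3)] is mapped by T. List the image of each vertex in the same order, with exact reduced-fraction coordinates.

T1 scale by (1, 3/2, 2): (0, 0, -1) → (0, 0, -2); (1, 3, -3) → (1, 9/2, -6)
T2 reflect across x = 0: (0, 0, -2) → (0, 0, -2); (1, 9/2, -6) → (-1, 9/2, -6)
T3 translate by (-6, 3, 4): (0, 0, -2) → (-6, 3, 2); (-1, 9/2, -6) → (-7, 15/2, -2)

image vertices: (-6, 3, 2), (-7, 15/2, -2)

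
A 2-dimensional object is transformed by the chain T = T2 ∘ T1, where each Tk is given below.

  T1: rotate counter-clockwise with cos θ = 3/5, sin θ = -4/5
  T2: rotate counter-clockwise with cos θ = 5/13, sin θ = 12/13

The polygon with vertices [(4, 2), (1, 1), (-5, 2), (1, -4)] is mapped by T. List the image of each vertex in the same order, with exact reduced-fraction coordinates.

image vertices: (44/13, 38/13), (47/65, 79/65), (-347/65, 46/65), (127/65, -236/65)

T1 rotate counter-clockwise with cos θ = 3/5, sin θ = -4/5: (4, 2) → (4, -2); (1, 1) → (7/5, -1/5); (-5, 2) → (-7/5, 26/5); (1, -4) → (-13/5, -16/5)
T2 rotate counter-clockwise with cos θ = 5/13, sin θ = 12/13: (4, -2) → (44/13, 38/13); (7/5, -1/5) → (47/65, 79/65); (-7/5, 26/5) → (-347/65, 46/65); (-13/5, -16/5) → (127/65, -236/65)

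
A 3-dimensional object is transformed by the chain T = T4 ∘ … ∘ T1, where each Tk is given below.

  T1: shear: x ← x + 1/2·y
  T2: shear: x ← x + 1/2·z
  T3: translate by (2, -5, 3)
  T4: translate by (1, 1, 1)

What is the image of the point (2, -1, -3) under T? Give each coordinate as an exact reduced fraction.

T(p) = (3, -5, 1)

T1 shear: x ← x + 1/2·y: (2, -1, -3) → (3/2, -1, -3)
T2 shear: x ← x + 1/2·z: (3/2, -1, -3) → (0, -1, -3)
T3 translate by (2, -5, 3): (0, -1, -3) → (2, -6, 0)
T4 translate by (1, 1, 1): (2, -6, 0) → (3, -5, 1)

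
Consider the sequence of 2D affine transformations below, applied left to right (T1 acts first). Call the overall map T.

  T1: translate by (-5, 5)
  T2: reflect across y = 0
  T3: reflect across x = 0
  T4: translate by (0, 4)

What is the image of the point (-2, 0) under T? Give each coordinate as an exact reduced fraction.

T1 translate by (-5, 5): (-2, 0) → (-7, 5)
T2 reflect across y = 0: (-7, 5) → (-7, -5)
T3 reflect across x = 0: (-7, -5) → (7, -5)
T4 translate by (0, 4): (7, -5) → (7, -1)

T(p) = (7, -1)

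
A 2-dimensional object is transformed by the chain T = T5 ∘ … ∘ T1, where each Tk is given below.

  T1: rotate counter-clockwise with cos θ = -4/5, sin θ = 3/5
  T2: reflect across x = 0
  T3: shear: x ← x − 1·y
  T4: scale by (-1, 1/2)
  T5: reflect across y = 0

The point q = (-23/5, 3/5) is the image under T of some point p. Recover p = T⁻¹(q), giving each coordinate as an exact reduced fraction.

T1 = [-4/5 -3/5 0; 3/5 -4/5 0; 0 0 1]
T2·T1 = [4/5 3/5 0; 3/5 -4/5 0; 0 0 1]
T3·…·T1 = [1/5 7/5 0; 3/5 -4/5 0; 0 0 1]
T4·…·T1 = [-1/5 -7/5 0; 3/10 -2/5 0; 0 0 1]
T5·…·T1 = [-1/5 -7/5 0; -3/10 2/5 0; 0 0 1]
det M = -1/2; M⁻¹ = [-4/5 -14/5 0; -3/5 2/5 0; 0 0 1]
M⁻¹ · (-23/5, 3/5)ᵀ = (2, 3)ᵀ

p = (2, 3)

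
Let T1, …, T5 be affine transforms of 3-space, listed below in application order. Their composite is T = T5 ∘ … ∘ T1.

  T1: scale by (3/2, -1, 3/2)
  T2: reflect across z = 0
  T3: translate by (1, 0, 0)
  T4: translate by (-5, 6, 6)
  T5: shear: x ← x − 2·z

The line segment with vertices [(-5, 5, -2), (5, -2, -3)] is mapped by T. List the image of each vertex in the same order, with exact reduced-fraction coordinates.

image vertices: (-59/2, 1, 9), (-35/2, 8, 21/2)

T1 scale by (3/2, -1, 3/2): (-5, 5, -2) → (-15/2, -5, -3); (5, -2, -3) → (15/2, 2, -9/2)
T2 reflect across z = 0: (-15/2, -5, -3) → (-15/2, -5, 3); (15/2, 2, -9/2) → (15/2, 2, 9/2)
T3 translate by (1, 0, 0): (-15/2, -5, 3) → (-13/2, -5, 3); (15/2, 2, 9/2) → (17/2, 2, 9/2)
T4 translate by (-5, 6, 6): (-13/2, -5, 3) → (-23/2, 1, 9); (17/2, 2, 9/2) → (7/2, 8, 21/2)
T5 shear: x ← x − 2·z: (-23/2, 1, 9) → (-59/2, 1, 9); (7/2, 8, 21/2) → (-35/2, 8, 21/2)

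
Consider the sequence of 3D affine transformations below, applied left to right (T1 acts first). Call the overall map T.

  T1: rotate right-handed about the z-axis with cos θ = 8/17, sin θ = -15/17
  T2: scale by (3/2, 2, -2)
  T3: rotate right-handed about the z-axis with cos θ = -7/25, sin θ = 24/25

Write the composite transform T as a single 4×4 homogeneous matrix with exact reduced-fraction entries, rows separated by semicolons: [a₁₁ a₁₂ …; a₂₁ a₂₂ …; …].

T = [636/425 -1083/850 0 0; 498/425 428/425 0 0; 0 0 -2 0; 0 0 0 1]

T1 = [8/17 15/17 0 0; -15/17 8/17 0 0; 0 0 1 0; 0 0 0 1]
T2·T1 = [12/17 45/34 0 0; -30/17 16/17 0 0; 0 0 -2 0; 0 0 0 1]
T3·…·T1 = [636/425 -1083/850 0 0; 498/425 428/425 0 0; 0 0 -2 0; 0 0 0 1]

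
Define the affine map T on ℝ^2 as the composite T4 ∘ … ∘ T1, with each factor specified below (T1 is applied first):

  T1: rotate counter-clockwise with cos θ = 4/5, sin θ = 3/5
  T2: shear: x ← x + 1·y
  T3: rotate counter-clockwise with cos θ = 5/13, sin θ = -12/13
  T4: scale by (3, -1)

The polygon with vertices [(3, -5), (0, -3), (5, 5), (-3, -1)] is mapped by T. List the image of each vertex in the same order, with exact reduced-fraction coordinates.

T1 rotate counter-clockwise with cos θ = 4/5, sin θ = 3/5: (3, -5) → (27/5, -11/5); (0, -3) → (9/5, -12/5); (5, 5) → (1, 7); (-3, -1) → (-9/5, -13/5)
T2 shear: x ← x + 1·y: (27/5, -11/5) → (16/5, -11/5); (9/5, -12/5) → (-3/5, -12/5); (1, 7) → (8, 7); (-9/5, -13/5) → (-22/5, -13/5)
T3 rotate counter-clockwise with cos θ = 5/13, sin θ = -12/13: (16/5, -11/5) → (-4/5, -19/5); (-3/5, -12/5) → (-159/65, -24/65); (8, 7) → (124/13, -61/13); (-22/5, -13/5) → (-266/65, 199/65)
T4 scale by (3, -1): (-4/5, -19/5) → (-12/5, 19/5); (-159/65, -24/65) → (-477/65, 24/65); (124/13, -61/13) → (372/13, 61/13); (-266/65, 199/65) → (-798/65, -199/65)

image vertices: (-12/5, 19/5), (-477/65, 24/65), (372/13, 61/13), (-798/65, -199/65)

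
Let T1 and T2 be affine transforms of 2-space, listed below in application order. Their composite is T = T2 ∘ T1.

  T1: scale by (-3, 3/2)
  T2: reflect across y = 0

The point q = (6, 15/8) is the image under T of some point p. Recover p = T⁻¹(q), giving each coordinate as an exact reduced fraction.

T1 = [-3 0 0; 0 3/2 0; 0 0 1]
T2·T1 = [-3 0 0; 0 -3/2 0; 0 0 1]
det M = 9/2; M⁻¹ = [-1/3 0 0; 0 -2/3 0; 0 0 1]
M⁻¹ · (6, 15/8)ᵀ = (-2, -5/4)ᵀ

p = (-2, -5/4)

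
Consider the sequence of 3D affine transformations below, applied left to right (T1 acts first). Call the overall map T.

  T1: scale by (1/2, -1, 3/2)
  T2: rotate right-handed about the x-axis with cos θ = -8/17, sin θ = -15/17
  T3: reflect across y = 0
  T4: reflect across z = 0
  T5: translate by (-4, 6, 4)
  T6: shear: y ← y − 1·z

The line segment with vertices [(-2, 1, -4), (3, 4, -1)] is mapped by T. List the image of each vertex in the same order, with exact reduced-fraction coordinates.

image vertices: (-5, 179/17, 5/17), (-5/2, 193/34, -4/17)

T1 scale by (1/2, -1, 3/2): (-2, 1, -4) → (-1, -1, -6); (3, 4, -1) → (3/2, -4, -3/2)
T2 rotate right-handed about the x-axis with cos θ = -8/17, sin θ = -15/17: (-1, -1, -6) → (-1, -82/17, 63/17); (3/2, -4, -3/2) → (3/2, 19/34, 72/17)
T3 reflect across y = 0: (-1, -82/17, 63/17) → (-1, 82/17, 63/17); (3/2, 19/34, 72/17) → (3/2, -19/34, 72/17)
T4 reflect across z = 0: (-1, 82/17, 63/17) → (-1, 82/17, -63/17); (3/2, -19/34, 72/17) → (3/2, -19/34, -72/17)
T5 translate by (-4, 6, 4): (-1, 82/17, -63/17) → (-5, 184/17, 5/17); (3/2, -19/34, -72/17) → (-5/2, 185/34, -4/17)
T6 shear: y ← y − 1·z: (-5, 184/17, 5/17) → (-5, 179/17, 5/17); (-5/2, 185/34, -4/17) → (-5/2, 193/34, -4/17)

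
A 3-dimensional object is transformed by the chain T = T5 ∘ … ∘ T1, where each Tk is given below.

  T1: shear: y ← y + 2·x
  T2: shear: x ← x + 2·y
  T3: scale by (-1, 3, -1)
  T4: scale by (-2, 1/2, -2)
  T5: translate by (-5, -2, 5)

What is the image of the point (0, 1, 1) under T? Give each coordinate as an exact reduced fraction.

T1 shear: y ← y + 2·x: (0, 1, 1) → (0, 1, 1)
T2 shear: x ← x + 2·y: (0, 1, 1) → (2, 1, 1)
T3 scale by (-1, 3, -1): (2, 1, 1) → (-2, 3, -1)
T4 scale by (-2, 1/2, -2): (-2, 3, -1) → (4, 3/2, 2)
T5 translate by (-5, -2, 5): (4, 3/2, 2) → (-1, -1/2, 7)

T(p) = (-1, -1/2, 7)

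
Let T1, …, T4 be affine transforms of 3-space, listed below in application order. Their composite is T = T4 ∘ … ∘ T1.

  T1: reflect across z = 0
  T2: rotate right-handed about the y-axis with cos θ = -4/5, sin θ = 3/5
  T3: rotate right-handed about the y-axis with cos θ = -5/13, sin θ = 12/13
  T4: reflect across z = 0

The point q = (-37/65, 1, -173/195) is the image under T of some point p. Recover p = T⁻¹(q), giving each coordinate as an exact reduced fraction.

p = (1, 1, -1/3)

T1 = [1 0 0 0; 0 1 0 0; 0 0 -1 0; 0 0 0 1]
T2·T1 = [-4/5 0 -3/5 0; 0 1 0 0; -3/5 0 4/5 0; 0 0 0 1]
T3·…·T1 = [-16/65 0 63/65 0; 0 1 0 0; 63/65 0 16/65 0; 0 0 0 1]
T4·…·T1 = [-16/65 0 63/65 0; 0 1 0 0; -63/65 0 -16/65 0; 0 0 0 1]
det M = 1; M⁻¹ = [-16/65 0 -63/65 0; 0 1 0 0; 63/65 0 -16/65 0; 0 0 0 1]
M⁻¹ · (-37/65, 1, -173/195)ᵀ = (1, 1, -1/3)ᵀ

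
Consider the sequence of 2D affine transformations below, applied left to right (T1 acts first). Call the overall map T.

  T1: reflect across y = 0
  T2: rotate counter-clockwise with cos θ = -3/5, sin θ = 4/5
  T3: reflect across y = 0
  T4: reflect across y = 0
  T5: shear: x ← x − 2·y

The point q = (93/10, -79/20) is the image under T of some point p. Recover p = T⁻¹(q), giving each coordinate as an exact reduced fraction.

T1 = [1 0 0; 0 -1 0; 0 0 1]
T2·T1 = [-3/5 4/5 0; 4/5 3/5 0; 0 0 1]
T3·…·T1 = [-3/5 4/5 0; -4/5 -3/5 0; 0 0 1]
T4·…·T1 = [-3/5 4/5 0; 4/5 3/5 0; 0 0 1]
T5·…·T1 = [-11/5 -2/5 0; 4/5 3/5 0; 0 0 1]
det M = -1; M⁻¹ = [-3/5 -2/5 0; 4/5 11/5 0; 0 0 1]
M⁻¹ · (93/10, -79/20)ᵀ = (-4, -5/4)ᵀ

p = (-4, -5/4)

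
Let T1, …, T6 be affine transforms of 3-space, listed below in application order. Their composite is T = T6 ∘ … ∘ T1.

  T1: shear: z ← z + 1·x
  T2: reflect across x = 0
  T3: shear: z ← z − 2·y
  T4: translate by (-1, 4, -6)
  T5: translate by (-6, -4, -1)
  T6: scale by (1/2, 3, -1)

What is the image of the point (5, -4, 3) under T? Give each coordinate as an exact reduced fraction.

T1 shear: z ← z + 1·x: (5, -4, 3) → (5, -4, 8)
T2 reflect across x = 0: (5, -4, 8) → (-5, -4, 8)
T3 shear: z ← z − 2·y: (-5, -4, 8) → (-5, -4, 16)
T4 translate by (-1, 4, -6): (-5, -4, 16) → (-6, 0, 10)
T5 translate by (-6, -4, -1): (-6, 0, 10) → (-12, -4, 9)
T6 scale by (1/2, 3, -1): (-12, -4, 9) → (-6, -12, -9)

T(p) = (-6, -12, -9)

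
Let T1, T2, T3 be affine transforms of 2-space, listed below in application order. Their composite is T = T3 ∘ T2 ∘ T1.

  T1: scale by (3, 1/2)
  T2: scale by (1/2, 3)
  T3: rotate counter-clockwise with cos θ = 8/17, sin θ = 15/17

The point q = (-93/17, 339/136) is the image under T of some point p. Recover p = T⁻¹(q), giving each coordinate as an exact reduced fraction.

T1 = [3 0 0; 0 1/2 0; 0 0 1]
T2·T1 = [3/2 0 0; 0 3/2 0; 0 0 1]
T3·…·T1 = [12/17 -45/34 0; 45/34 12/17 0; 0 0 1]
det M = 9/4; M⁻¹ = [16/51 10/17 0; -10/17 16/51 0; 0 0 1]
M⁻¹ · (-93/17, 339/136)ᵀ = (-1/4, 4)ᵀ

p = (-1/4, 4)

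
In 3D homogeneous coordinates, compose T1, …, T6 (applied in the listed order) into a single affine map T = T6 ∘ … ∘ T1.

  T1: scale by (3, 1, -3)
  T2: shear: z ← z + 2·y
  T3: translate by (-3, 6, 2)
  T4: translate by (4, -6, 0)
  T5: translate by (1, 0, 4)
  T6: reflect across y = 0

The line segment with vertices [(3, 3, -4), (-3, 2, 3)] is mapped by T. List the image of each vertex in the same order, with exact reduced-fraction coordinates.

T1 scale by (3, 1, -3): (3, 3, -4) → (9, 3, 12); (-3, 2, 3) → (-9, 2, -9)
T2 shear: z ← z + 2·y: (9, 3, 12) → (9, 3, 18); (-9, 2, -9) → (-9, 2, -5)
T3 translate by (-3, 6, 2): (9, 3, 18) → (6, 9, 20); (-9, 2, -5) → (-12, 8, -3)
T4 translate by (4, -6, 0): (6, 9, 20) → (10, 3, 20); (-12, 8, -3) → (-8, 2, -3)
T5 translate by (1, 0, 4): (10, 3, 20) → (11, 3, 24); (-8, 2, -3) → (-7, 2, 1)
T6 reflect across y = 0: (11, 3, 24) → (11, -3, 24); (-7, 2, 1) → (-7, -2, 1)

image vertices: (11, -3, 24), (-7, -2, 1)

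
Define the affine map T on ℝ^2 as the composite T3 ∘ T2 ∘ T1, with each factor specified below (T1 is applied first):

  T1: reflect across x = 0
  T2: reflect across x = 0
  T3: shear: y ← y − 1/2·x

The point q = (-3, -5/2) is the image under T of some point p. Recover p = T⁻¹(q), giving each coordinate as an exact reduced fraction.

T1 = [-1 0 0; 0 1 0; 0 0 1]
T2·T1 = [1 0 0; 0 1 0; 0 0 1]
T3·…·T1 = [1 0 0; -1/2 1 0; 0 0 1]
det M = 1; M⁻¹ = [1 0 0; 1/2 1 0; 0 0 1]
M⁻¹ · (-3, -5/2)ᵀ = (-3, -4)ᵀ

p = (-3, -4)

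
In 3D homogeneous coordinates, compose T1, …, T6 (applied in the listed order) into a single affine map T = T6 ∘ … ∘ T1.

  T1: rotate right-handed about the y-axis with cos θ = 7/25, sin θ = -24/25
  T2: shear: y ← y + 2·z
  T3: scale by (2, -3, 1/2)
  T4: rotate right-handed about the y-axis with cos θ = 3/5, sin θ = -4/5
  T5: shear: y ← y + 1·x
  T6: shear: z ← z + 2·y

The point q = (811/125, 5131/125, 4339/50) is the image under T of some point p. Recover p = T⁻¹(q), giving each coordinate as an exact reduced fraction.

p = (-7/2, -2, -5)

T1 = [7/25 0 -24/25 0; 0 1 0 0; 24/25 0 7/25 0; 0 0 0 1]
T2·T1 = [7/25 0 -24/25 0; 48/25 1 14/25 0; 24/25 0 7/25 0; 0 0 0 1]
T3·…·T1 = [14/25 0 -48/25 0; -144/25 -3 -42/25 0; 12/25 0 7/50 0; 0 0 0 1]
T4·…·T1 = [-6/125 0 -158/125 0; -144/25 -3 -42/25 0; 92/125 0 -363/250 0; 0 0 0 1]
T5·…·T1 = [-6/125 0 -158/125 0; -726/125 -3 -368/125 0; 92/125 0 -363/250 0; 0 0 0 1]
T6·…·T1 = [-6/125 0 -158/125 0; -726/125 -3 -368/125 0; -272/25 -6 -367/50 0; 0 0 0 1]
det M = -3; M⁻¹ = [-363/250 -316/125 158/125 0; 53/15 67/15 -12/5 0; -92/125 12/125 -6/125 0; 0 0 0 1]
M⁻¹ · (811/125, 5131/125, 4339/50)ᵀ = (-7/2, -2, -5)ᵀ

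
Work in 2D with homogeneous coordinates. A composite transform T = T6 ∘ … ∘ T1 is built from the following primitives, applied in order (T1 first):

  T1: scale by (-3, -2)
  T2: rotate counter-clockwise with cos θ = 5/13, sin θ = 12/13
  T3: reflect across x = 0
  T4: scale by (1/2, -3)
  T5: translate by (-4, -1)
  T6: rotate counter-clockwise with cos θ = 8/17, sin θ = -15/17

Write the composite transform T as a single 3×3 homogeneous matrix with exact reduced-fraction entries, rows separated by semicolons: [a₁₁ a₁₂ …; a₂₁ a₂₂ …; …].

T = [1680/221 354/221 -47/17; 1503/442 420/221 52/17; 0 0 1]

T1 = [-3 0 0; 0 -2 0; 0 0 1]
T2·T1 = [-15/13 24/13 0; -36/13 -10/13 0; 0 0 1]
T3·…·T1 = [15/13 -24/13 0; -36/13 -10/13 0; 0 0 1]
T4·…·T1 = [15/26 -12/13 0; 108/13 30/13 0; 0 0 1]
T5·…·T1 = [15/26 -12/13 -4; 108/13 30/13 -1; 0 0 1]
T6·…·T1 = [1680/221 354/221 -47/17; 1503/442 420/221 52/17; 0 0 1]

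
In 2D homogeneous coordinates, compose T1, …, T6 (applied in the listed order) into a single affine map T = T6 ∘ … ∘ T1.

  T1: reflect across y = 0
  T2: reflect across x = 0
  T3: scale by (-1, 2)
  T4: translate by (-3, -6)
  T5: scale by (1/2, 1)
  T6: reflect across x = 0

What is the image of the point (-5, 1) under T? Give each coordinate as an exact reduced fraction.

T(p) = (4, -8)

T1 reflect across y = 0: (-5, 1) → (-5, -1)
T2 reflect across x = 0: (-5, -1) → (5, -1)
T3 scale by (-1, 2): (5, -1) → (-5, -2)
T4 translate by (-3, -6): (-5, -2) → (-8, -8)
T5 scale by (1/2, 1): (-8, -8) → (-4, -8)
T6 reflect across x = 0: (-4, -8) → (4, -8)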